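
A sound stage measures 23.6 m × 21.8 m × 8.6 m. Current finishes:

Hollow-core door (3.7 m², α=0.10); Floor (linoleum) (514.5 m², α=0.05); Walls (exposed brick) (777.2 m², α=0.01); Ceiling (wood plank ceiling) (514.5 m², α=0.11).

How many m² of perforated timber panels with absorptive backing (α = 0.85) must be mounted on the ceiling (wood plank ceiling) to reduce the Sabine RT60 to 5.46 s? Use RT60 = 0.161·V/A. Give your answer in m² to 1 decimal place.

A₁ = Σ Sᵢαᵢ = 3.7×0.10 + 514.5×0.05 + 777.2×0.01 + 514.5×0.11 = 90.462 sabins.
V = 4424.528 m³. Target absorption A₂ = 0.161 × 4424.528 / 5.46 = 130.467 sabins.
ΔA needed = 130.467 − 90.462 = 40.005 sabins.
Net gain per m²: Δα = 0.85 − 0.11 = 0.74.
Area = ΔA/Δα = 40.005/0.74 = 54.1 m².

54.1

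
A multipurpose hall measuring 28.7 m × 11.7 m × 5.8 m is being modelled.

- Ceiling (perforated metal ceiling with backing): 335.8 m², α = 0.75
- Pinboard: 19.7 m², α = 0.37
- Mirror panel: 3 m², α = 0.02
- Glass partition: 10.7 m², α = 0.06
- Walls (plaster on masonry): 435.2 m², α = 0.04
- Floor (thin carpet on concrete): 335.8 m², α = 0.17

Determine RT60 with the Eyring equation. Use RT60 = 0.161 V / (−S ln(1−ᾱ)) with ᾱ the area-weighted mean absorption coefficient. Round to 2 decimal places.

0.79 sec

S = Σ Sᵢ = 1140.2 m².
Absorption A = 335.8×0.75 + 19.7×0.37 + 3×0.02 + 10.7×0.06 + 435.2×0.04 + 335.8×0.17 = 334.335 sabins.
Mean coefficient ᾱ = A/S = 0.2932.
Eyring denominator: −S ln(1−ᾱ) = 395.658.
V = 28.7 × 11.7 × 5.8 = 1947.582 m³.
RT60 = 0.161 × 1947.582 / 395.658 = 0.79 s.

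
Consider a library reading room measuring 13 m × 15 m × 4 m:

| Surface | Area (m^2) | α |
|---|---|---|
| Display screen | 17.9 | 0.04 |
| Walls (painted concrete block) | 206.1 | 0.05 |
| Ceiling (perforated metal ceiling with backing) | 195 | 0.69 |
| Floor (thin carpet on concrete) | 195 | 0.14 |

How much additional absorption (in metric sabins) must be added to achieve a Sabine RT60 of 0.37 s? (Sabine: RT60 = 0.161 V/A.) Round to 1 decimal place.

Summing Sᵢαᵢ: 0.716 + 10.305 + 134.550 + 27.300 → A₁ = 172.871 sabins.
For T = 0.37 s, need A₂ = 0.161·V/T = 0.161·780/0.37 = 339.405 sabins.
ΔA = A₂ − A₁ = 339.405 − 172.871 = 166.5 sabins.

166.5 sabins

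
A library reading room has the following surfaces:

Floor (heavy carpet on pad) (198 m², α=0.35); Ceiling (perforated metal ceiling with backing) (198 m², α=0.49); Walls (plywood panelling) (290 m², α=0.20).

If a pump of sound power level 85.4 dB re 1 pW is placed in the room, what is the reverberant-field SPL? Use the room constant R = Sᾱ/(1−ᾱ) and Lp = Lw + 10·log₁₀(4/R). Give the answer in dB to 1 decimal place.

66.2 dB

Σ(Sᵢαᵢ) = 198·0.35 + 198·0.49 + 290·0.20 = 224.320; total area S = 686.0 m².
ᾱ = 0.3270, so room constant R = A/(1−ᾱ) = 333.314 m².
Lp = 85.4 + 10·log₁₀(4/333.314) = 85.4 + (-19.21) = 66.2 dB.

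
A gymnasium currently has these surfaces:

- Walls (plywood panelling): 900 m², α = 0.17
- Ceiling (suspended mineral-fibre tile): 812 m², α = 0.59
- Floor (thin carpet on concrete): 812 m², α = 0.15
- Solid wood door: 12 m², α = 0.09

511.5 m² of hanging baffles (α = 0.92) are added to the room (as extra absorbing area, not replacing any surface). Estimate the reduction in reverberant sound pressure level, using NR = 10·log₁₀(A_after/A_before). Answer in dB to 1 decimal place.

2.1 dB

Summing Sᵢαᵢ: 153.000 + 479.080 + 121.800 + 1.080 → A_before = 754.960 sabins.
Added absorption = 511.5 × 0.92 = 470.580 sabins.
New total A_after = 1225.540 sabins.
NR = 10·log₁₀(1225.540/754.960) = 2.1 dB.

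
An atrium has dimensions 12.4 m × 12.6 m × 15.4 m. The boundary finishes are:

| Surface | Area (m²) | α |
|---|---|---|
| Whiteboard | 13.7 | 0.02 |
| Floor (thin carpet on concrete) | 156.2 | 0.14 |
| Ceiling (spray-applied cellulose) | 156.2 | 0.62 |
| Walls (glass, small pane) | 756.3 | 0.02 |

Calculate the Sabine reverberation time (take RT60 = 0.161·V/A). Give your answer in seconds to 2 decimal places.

2.89 seconds

Equivalent absorption area: A = 13.7·0.02 + 156.2·0.14 + 156.2·0.62 + 756.3·0.02 = 134.112 m².
Volume V = 12.4 × 12.6 × 15.4 = 2406.096 m³.
T = 0.161 V/A = 0.161·2406.096/134.112 = 2.89 s.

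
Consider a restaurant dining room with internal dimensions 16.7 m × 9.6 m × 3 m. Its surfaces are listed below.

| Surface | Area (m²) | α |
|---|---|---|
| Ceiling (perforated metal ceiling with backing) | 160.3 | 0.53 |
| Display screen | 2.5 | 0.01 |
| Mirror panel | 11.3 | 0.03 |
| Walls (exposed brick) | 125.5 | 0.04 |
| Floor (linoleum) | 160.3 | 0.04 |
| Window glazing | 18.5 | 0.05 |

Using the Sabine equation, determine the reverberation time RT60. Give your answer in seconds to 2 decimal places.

0.79 seconds

A = Σ Sᵢαᵢ = 160.3·0.53 + 2.5·0.01 + 11.3·0.03 + 125.5·0.04 + 160.3·0.04 + 18.5·0.05 = 97.680 sabins.
Room volume: 480.96 m³.
Sabine: RT60 = 0.161 × 480.96 / 97.680 = 0.79 s.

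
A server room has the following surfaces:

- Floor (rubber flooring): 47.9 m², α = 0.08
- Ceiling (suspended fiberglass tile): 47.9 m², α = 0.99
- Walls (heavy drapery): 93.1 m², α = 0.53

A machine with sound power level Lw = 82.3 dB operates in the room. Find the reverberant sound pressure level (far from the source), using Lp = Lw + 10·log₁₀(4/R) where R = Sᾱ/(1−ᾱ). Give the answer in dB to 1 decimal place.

A = 100.596 sabins; S = 188.9 m².
ᾱ = 100.596/188.9 = 0.5325; R = Sᾱ/(1−ᾱ) = 100.596/(1−0.5325) = 215.179 m².
Lp = Lw + 10 log₁₀(4/R) = 82.3 -17.31 = 65.0 dB.

65.0 dB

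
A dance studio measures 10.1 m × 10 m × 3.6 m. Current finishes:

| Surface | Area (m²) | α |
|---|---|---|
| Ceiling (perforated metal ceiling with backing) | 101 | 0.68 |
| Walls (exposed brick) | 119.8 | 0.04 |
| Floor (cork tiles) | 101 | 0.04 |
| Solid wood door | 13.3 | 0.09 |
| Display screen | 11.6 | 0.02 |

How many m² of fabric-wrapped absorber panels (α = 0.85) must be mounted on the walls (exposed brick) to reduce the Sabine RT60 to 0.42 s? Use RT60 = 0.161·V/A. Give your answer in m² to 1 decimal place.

74.6

Total absorption A₁ = 101×0.68 + 119.8×0.04 + 101×0.04 + 13.3×0.09 + 11.6×0.02
  = 68.680 + 4.792 + 4.040 + 1.197 + 0.232 = 78.941 m² sabins.
Required A₂ = 0.161·363.6/0.42 = 139.380 sabins.
Absorption to add: 139.380 − 78.941 = 60.439 sabins.
Net gain per m²: Δα = 0.85 − 0.04 = 0.81.
Panel area = 60.439 / 0.81 = 74.6 m².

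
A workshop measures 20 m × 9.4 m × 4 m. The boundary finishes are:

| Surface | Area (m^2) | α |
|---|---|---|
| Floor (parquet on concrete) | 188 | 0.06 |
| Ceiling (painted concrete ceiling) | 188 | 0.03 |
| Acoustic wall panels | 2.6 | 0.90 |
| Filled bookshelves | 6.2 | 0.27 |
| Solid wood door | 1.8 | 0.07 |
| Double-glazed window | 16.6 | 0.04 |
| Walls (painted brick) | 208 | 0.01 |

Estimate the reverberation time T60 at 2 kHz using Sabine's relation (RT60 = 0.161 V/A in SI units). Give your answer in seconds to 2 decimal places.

Summing Sᵢαᵢ: 11.280 + 5.640 + 2.340 + 1.674 + 0.126 + 0.664 + 2.080 → A = 23.804 sabins.
V = 20·9.4·4 = 752 m³.
T = 0.161 V/A = 0.161·752/23.804 = 5.09 s.

5.09 s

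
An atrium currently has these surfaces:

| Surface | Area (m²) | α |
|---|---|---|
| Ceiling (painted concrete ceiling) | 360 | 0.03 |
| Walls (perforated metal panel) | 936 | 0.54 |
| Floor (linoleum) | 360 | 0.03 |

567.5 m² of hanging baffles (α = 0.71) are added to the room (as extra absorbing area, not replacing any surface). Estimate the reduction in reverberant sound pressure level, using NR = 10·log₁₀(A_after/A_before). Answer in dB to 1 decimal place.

Equivalent absorption area: A_before = 360·0.03 + 936·0.54 + 360·0.03 = 527.040 m².
Added absorption = 567.5 × 0.71 = 402.925 sabins.
New total A_after = 929.965 sabins.
NR = 10·log₁₀(929.965/527.040) = 2.5 dB.

2.5 dB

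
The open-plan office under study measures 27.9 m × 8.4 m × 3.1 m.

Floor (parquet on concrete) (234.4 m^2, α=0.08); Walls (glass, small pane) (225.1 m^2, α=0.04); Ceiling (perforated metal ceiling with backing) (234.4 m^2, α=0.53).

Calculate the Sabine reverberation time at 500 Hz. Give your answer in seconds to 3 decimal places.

Summing Sᵢαᵢ: 18.752 + 9.004 + 124.232 → A = 151.988 sabins.
Volume V = 27.9 × 8.4 × 3.1 = 726.516 m³.
Sabine: RT60 = 0.161 × 726.516 / 151.988 = 0.770 s.

0.770 s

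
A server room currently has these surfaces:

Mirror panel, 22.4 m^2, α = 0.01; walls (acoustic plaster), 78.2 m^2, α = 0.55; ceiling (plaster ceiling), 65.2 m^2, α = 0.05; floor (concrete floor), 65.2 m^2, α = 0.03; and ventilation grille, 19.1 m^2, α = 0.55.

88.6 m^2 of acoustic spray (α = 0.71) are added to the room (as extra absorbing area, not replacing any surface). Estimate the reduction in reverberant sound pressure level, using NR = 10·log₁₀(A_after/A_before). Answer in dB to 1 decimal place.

3.2 dB

A_before = Σ Sᵢαᵢ = 22.4*0.01 + 78.2*0.55 + 65.2*0.05 + 65.2*0.03 + 19.1*0.55 = 58.955 sabins.
Added absorption = 88.6 × 0.71 = 62.906 sabins.
New total A_after = 121.861 sabins.
Reduction = 10 log₁₀(A_after/A_before) = 10 log₁₀(2.0670) = 3.2 dB.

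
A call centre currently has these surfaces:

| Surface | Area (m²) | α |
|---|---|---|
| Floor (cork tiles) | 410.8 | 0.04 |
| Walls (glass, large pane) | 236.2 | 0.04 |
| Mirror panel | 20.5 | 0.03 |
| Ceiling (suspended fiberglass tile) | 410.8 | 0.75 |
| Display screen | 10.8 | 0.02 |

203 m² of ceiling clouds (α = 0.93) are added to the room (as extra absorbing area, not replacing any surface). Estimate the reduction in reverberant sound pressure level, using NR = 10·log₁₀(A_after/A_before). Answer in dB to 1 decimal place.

1.9 dB

Total absorption A_before = 410.8·0.04 + 236.2·0.04 + 20.5·0.03 + 410.8·0.75 + 10.8·0.02
  = 16.432 + 9.448 + 0.615 + 308.100 + 0.216 = 334.811 m² sabins.
Added absorption = 203 × 0.93 = 188.790 sabins.
A_after = 334.811 + 188.790 = 523.601 sabins.
NR = 10·log₁₀(523.601/334.811) = 1.9 dB.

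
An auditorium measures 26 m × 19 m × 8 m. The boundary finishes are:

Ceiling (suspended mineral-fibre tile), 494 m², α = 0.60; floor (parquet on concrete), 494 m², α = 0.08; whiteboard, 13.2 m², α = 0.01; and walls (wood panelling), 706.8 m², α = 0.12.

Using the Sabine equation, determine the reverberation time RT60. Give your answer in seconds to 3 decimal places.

Total absorption A = 494×0.60 + 494×0.08 + 13.2×0.01 + 706.8×0.12
  = 296.400 + 39.520 + 0.132 + 84.816 = 420.868 m² sabins.
V = 26·19·8 = 3952 m³.
Sabine: RT60 = 0.161 × 3952 / 420.868 = 1.512 s.

1.512 s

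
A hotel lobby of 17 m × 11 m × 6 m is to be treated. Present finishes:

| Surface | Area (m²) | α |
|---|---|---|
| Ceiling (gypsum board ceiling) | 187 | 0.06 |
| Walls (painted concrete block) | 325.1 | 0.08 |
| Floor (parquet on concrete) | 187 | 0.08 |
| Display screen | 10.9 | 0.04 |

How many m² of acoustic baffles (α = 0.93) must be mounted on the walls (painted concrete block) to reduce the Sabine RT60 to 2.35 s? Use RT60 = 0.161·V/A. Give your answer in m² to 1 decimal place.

28.5

Total absorption A₁ = 187*0.06 + 325.1*0.08 + 187*0.08 + 10.9*0.04
  = 11.220 + 26.008 + 14.960 + 0.436 = 52.624 m² sabins.
V = 1122 m³. Target absorption A₂ = 0.161 × 1122 / 2.35 = 76.869 sabins.
ΔA needed = 76.869 − 52.624 = 24.245 sabins.
Each m² of panel replacing the walls (painted concrete block) adds (0.93 − 0.08) = 0.85 sabins.
Area = ΔA/Δα = 24.245/0.85 = 28.5 m².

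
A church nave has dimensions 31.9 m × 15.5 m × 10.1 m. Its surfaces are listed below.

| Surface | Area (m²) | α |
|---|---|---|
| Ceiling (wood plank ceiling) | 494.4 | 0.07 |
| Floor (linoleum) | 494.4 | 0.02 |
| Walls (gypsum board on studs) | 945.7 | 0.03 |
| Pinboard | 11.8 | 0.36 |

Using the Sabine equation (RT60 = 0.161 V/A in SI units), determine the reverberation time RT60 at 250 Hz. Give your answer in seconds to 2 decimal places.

Summing Sᵢαᵢ: 34.608 + 9.888 + 28.371 + 4.248 → A = 77.115 sabins.
Volume V = 31.9 × 15.5 × 10.1 = 4993.945 m³.
RT60 = 0.161 · V / A = 0.161 × 4993.945 / 77.115 = 10.43 s.

10.43 s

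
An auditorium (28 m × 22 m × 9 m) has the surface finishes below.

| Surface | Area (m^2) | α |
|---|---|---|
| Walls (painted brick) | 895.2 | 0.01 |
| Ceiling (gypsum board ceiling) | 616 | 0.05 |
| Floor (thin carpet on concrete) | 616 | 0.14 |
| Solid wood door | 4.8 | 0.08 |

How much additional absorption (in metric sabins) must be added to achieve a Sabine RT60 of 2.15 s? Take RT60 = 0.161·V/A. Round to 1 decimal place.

Summing Sᵢαᵢ: 8.952 + 30.800 + 86.240 + 0.384 → A₁ = 126.376 sabins.
Target A₂ = 0.161·5544/2.15 = 415.155 sabins (V = 5544 m³).
Shortfall: 415.155 − 126.376 = 288.8 sabins.

288.8 sabins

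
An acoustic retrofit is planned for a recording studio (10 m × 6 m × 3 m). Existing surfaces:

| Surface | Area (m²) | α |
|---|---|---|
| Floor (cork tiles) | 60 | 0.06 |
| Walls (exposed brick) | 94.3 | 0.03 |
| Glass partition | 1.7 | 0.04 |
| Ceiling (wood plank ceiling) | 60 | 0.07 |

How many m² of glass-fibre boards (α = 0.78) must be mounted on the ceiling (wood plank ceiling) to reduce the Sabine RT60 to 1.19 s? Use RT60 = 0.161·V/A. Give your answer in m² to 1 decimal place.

19.2

Summing Sᵢαᵢ: 3.600 + 2.829 + 0.068 + 4.200 → A₁ = 10.697 sabins.
Required A₂ = 0.161·180/1.19 = 24.353 sabins.
ΔA needed = 24.353 − 10.697 = 13.656 sabins.
Net gain per m²: Δα = 0.78 − 0.07 = 0.71.
Panel area = 13.656 / 0.71 = 19.2 m².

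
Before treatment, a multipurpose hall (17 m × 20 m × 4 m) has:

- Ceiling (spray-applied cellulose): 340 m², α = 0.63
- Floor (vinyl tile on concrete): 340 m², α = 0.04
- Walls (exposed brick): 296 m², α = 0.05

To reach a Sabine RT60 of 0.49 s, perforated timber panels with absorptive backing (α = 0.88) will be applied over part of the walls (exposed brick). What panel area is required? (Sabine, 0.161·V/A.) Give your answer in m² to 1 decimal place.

Total absorption A₁ = 340*0.63 + 340*0.04 + 296*0.05
  = 214.200 + 13.600 + 14.800 = 242.600 m² sabins.
Required A₂ = 0.161·1360/0.49 = 446.857 sabins.
ΔA needed = 446.857 − 242.600 = 204.257 sabins.
Net gain per m²: Δα = 0.88 − 0.05 = 0.83.
Panel area = 204.257 / 0.83 = 246.1 m².

246.1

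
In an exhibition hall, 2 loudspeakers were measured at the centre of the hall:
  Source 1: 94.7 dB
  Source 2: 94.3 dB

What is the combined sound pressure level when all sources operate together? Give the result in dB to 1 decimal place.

Σ 10^(Lᵢ/10) = 5.643e+09.
Back to dB: 10·log₁₀ Σ = 97.5 dB.

97.5 dB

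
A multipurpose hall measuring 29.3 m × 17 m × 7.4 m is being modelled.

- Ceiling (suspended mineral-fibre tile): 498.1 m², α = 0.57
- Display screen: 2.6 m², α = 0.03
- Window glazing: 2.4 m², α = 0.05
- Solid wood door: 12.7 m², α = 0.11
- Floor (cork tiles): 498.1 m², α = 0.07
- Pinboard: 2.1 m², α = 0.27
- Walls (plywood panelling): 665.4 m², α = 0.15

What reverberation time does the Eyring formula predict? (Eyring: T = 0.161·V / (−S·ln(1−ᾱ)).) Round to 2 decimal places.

Total surface area S = 498.1 + 2.6 + 2.4 + 12.7 + 498.1 + 2.1 + 665.4 = 1681.4 m².
Absorption A = 498.1×0.57 + 2.6×0.03 + 2.4×0.05 + 12.7×0.11 + 498.1×0.07 + 2.1×0.27 + 665.4×0.15 = 420.756 sabins.
ᾱ = 420.756 / 1681.4 = 0.2502.
−S·ln(1−ᾱ) = −1681.4 × ln(1 − 0.2502) = 484.157.
V = 29.3 × 17 × 7.4 = 3685.94 m³.
RT60 = 0.161 × 3685.94 / 484.157 = 1.23 s.

1.23 seconds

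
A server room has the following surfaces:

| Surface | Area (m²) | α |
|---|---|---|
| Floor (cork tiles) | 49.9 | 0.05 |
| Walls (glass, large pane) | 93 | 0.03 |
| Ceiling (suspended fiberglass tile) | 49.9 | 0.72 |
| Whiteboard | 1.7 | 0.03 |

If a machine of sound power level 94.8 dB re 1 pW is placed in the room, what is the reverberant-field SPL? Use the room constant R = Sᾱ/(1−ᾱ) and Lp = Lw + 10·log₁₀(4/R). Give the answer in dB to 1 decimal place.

A = 41.264 sabins; S = 194.5 m².
ᾱ = 41.264/194.5 = 0.2122; R = Sᾱ/(1−ᾱ) = 41.264/(1−0.2122) = 52.379 m².
Lp = 94.8 + 10·log₁₀(4/52.379) = 94.8 + (-11.17) = 83.6 dB.

83.6 dB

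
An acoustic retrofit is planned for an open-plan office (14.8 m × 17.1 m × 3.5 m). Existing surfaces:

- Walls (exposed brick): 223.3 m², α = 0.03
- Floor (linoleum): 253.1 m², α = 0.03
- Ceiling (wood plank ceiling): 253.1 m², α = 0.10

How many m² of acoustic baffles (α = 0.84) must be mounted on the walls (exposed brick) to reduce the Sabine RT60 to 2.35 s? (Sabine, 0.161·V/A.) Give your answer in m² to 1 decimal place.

26.0

Equivalent absorption area: A₁ = 223.3·0.03 + 253.1·0.03 + 253.1·0.10 = 39.602 m².
V = 885.78 m³. Target absorption A₂ = 0.161 × 885.78 / 2.35 = 60.685 sabins.
ΔA needed = 60.685 − 39.602 = 21.083 sabins.
Each m² of panel replacing the walls (exposed brick) adds (0.84 − 0.03) = 0.81 sabins.
Area = ΔA/Δα = 21.083/0.81 = 26.0 m².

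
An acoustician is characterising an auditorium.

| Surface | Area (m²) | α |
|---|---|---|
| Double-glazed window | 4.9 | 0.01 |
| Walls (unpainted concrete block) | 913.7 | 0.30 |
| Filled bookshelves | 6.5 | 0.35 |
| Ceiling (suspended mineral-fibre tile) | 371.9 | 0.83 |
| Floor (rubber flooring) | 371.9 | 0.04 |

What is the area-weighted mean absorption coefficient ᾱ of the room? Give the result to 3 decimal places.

S = Σ Sᵢ = 4.9 + 913.7 + 6.5 + 371.9 + 371.9 = 1668.9 m².
Weighted sum Σ Sα = 599.987.
ᾱ = A/S = 0.360.

0.360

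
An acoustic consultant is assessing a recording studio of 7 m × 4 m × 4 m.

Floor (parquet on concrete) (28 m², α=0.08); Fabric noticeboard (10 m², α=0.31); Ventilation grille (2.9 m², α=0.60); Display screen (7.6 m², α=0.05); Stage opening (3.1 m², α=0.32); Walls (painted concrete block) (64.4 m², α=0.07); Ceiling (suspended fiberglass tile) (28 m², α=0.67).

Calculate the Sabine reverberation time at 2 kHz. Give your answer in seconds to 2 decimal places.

0.57 s

Total absorption A = 28×0.08 + 10×0.31 + 2.9×0.60 + 7.6×0.05 + 3.1×0.32 + 64.4×0.07 + 28×0.67
  = 2.240 + 3.100 + 1.740 + 0.380 + 0.992 + 4.508 + 18.760 = 31.720 m² sabins.
V = 7·4·4 = 112 m³.
T = 0.161 V/A = 0.161·112/31.720 = 0.57 s.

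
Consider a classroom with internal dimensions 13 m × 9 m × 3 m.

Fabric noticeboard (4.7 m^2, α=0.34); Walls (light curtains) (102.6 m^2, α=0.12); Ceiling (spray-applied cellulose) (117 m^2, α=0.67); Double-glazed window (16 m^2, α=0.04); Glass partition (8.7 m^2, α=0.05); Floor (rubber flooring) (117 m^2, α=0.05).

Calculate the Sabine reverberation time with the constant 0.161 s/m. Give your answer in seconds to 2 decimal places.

Equivalent absorption area: A = 4.7·0.34 + 102.6·0.12 + 117·0.67 + 16·0.04 + 8.7·0.05 + 117·0.05 = 99.225 m^2.
Room volume: 351 m³.
Sabine: RT60 = 0.161 × 351 / 99.225 = 0.57 s.

0.57 seconds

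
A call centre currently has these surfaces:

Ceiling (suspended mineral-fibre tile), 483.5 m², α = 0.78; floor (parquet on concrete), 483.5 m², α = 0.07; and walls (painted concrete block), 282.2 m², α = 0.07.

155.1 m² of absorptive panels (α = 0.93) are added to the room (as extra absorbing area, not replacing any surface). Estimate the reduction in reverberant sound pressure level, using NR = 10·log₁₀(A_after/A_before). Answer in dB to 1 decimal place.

1.3 dB

Total absorption A_before = 483.5·0.78 + 483.5·0.07 + 282.2·0.07
  = 377.130 + 33.845 + 19.754 = 430.729 m² sabins.
Added absorption = 155.1 × 0.93 = 144.243 sabins.
A_after = 430.729 + 144.243 = 574.972 sabins.
Reduction = 10 log₁₀(A_after/A_before) = 10 log₁₀(1.3349) = 1.3 dB.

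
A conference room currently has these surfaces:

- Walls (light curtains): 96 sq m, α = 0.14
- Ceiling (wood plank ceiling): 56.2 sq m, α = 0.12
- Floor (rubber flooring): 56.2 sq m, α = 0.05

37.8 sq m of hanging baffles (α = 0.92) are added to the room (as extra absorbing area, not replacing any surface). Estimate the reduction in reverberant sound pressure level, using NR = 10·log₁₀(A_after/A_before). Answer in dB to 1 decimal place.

4.0 dB

Total absorption A_before = 96·0.14 + 56.2·0.12 + 56.2·0.05
  = 13.440 + 6.744 + 2.810 = 22.994 sq m sabins.
Treatment contributes 37.8·0.92 = 34.776 sabins.
A_after = 22.994 + 34.776 = 57.770 sabins.
NR = 10·log₁₀(57.770/22.994) = 4.0 dB.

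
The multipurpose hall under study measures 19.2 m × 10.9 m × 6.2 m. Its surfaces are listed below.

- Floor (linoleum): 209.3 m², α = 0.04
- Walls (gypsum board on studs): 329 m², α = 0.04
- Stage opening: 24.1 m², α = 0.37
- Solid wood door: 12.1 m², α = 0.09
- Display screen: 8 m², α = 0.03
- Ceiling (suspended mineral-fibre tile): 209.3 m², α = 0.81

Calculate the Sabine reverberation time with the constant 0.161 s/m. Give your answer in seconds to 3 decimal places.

1.038 sec

Total absorption A = 209.3×0.04 + 329×0.04 + 24.1×0.37 + 12.1×0.09 + 8×0.03 + 209.3×0.81
  = 8.372 + 13.160 + 8.917 + 1.089 + 0.240 + 169.533 = 201.311 m² sabins.
Volume V = 19.2 × 10.9 × 6.2 = 1297.536 m³.
Sabine: RT60 = 0.161 × 1297.536 / 201.311 = 1.038 s.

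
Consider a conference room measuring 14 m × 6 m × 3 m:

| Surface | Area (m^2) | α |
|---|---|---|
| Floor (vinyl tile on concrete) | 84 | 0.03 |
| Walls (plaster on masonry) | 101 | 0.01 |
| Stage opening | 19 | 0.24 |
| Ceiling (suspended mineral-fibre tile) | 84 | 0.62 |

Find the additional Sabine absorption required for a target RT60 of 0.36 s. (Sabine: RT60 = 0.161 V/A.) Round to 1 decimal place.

52.5 sabins

Summing Sᵢαᵢ: 2.520 + 1.010 + 4.560 + 52.080 → A₁ = 60.170 sabins.
For T = 0.36 s, need A₂ = 0.161·V/T = 0.161·252/0.36 = 112.700 sabins.
Shortfall: 112.700 − 60.170 = 52.5 sabins.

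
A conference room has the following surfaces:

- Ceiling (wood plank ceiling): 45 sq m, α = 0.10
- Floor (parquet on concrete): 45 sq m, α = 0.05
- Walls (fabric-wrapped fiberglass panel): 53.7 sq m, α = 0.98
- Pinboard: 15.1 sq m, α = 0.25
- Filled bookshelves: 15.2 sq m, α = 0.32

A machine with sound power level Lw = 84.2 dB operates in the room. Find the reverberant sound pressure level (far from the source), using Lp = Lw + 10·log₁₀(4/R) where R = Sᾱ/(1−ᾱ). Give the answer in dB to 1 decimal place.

Σ(Sᵢαᵢ) = 45×0.10 + 45×0.05 + 53.7×0.98 + 15.1×0.25 + 15.2×0.32 = 68.015; total area S = 174.0 sq m.
ᾱ = 0.3909, so room constant R = A/(1−ᾱ) = 111.665 sq m.
Lp = 84.2 + 10·log₁₀(4/111.665) = 84.2 + (-14.46) = 69.7 dB.

69.7 dB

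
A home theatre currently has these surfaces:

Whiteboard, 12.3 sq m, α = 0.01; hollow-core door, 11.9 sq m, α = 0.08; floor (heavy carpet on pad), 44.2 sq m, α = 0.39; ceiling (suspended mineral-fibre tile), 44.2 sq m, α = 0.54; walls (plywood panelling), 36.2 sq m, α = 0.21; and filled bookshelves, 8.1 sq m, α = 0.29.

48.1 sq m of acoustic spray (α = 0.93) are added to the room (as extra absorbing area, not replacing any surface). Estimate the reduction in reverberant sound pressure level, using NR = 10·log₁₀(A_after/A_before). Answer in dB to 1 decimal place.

A_before = Σ Sᵢαᵢ = 12.3×0.01 + 11.9×0.08 + 44.2×0.39 + 44.2×0.54 + 36.2×0.21 + 8.1×0.29 = 52.132 sabins.
Treatment contributes 48.1·0.93 = 44.733 sabins.
A_after = 52.132 + 44.733 = 96.865 sabins.
Reduction = 10 log₁₀(A_after/A_before) = 10 log₁₀(1.8581) = 2.7 dB.

2.7 dB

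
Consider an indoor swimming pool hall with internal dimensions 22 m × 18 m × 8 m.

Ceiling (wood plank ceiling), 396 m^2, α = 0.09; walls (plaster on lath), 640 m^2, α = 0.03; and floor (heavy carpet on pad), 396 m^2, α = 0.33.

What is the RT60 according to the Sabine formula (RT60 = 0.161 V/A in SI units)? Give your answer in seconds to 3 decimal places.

2.749 sec

Equivalent absorption area: A = 396*0.09 + 640*0.03 + 396*0.33 = 185.520 m^2.
Volume V = 22 × 18 × 8 = 3168 m³.
T = 0.161 V/A = 0.161·3168/185.520 = 2.749 s.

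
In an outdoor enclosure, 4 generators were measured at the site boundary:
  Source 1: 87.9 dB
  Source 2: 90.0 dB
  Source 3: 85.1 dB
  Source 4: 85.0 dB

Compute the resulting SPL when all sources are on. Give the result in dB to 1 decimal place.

Sum in the linear (power) domain: Σ 10^(Lᵢ/10) = 10^(87.9/10) + 10^(90.0/10) + 10^(85.1/10) + 10^(85.0/10) = 2.256e+09.
L_total = 10·log₁₀(2.256e+09) = 93.5 dB.

93.5 dB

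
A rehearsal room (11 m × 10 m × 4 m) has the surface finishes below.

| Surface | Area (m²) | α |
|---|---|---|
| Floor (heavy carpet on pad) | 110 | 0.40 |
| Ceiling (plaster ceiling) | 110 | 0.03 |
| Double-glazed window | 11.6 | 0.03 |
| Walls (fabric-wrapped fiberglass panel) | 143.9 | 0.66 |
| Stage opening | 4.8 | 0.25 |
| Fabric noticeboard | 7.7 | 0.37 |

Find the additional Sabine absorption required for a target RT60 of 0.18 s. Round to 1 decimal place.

246.9 sabins

Total absorption A₁ = 110*0.40 + 110*0.03 + 11.6*0.03 + 143.9*0.66 + 4.8*0.25 + 7.7*0.37
  = 44.000 + 3.300 + 0.348 + 94.974 + 1.200 + 2.849 = 146.671 m² sabins.
V = 440 m³. Required absorption A₂ = 0.161 × 440 / 0.18 = 393.556 sabins.
ΔA = A₂ − A₁ = 393.556 − 146.671 = 246.9 sabins.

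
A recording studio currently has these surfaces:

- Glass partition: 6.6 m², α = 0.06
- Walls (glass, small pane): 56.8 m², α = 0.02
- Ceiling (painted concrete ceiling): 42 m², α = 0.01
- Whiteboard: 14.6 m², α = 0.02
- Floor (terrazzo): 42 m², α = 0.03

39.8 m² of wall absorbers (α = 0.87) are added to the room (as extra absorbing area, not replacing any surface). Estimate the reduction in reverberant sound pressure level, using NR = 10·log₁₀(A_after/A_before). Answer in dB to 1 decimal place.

10.4 dB

A_before = Σ Sᵢαᵢ = 6.6*0.06 + 56.8*0.02 + 42*0.01 + 14.6*0.02 + 42*0.03 = 3.504 sabins.
Added absorption = 39.8 × 0.87 = 34.626 sabins.
A_after = 3.504 + 34.626 = 38.130 sabins.
Reduction = 10 log₁₀(A_after/A_before) = 10 log₁₀(10.8818) = 10.4 dB.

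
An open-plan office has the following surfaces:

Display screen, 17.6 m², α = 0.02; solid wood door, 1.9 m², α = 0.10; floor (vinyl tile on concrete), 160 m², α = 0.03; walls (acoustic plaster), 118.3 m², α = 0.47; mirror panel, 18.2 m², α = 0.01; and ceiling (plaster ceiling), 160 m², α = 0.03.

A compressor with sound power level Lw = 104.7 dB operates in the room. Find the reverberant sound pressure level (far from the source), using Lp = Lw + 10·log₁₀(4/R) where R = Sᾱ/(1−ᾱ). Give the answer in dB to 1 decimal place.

91.9 dB

A = 65.925 sabins; S = 476.0 m².
ᾱ = 0.1385, so room constant R = A/(1−ᾱ) = 76.524 m².
Lp = Lw + 10 log₁₀(4/R) = 104.7 -12.82 = 91.9 dB.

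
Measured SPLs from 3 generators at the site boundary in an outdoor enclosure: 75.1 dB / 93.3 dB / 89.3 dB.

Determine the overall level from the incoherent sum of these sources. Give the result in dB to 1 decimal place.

94.8 dB

Converting to relative power and adding: 10^(75.1/10) + 10^(93.3/10) + 10^(89.3/10) = 3.021e+09.
Back to dB: 10·log₁₀ Σ = 94.8 dB.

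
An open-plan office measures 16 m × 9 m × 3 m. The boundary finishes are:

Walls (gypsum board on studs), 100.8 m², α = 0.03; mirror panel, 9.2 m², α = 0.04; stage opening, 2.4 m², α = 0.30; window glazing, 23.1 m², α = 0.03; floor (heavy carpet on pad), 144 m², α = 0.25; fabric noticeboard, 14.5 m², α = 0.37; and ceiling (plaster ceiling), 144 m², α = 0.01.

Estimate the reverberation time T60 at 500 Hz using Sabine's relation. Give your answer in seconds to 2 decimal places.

1.46 s

Total absorption A = 100.8·0.03 + 9.2·0.04 + 2.4·0.30 + 23.1·0.03 + 144·0.25 + 14.5·0.37 + 144·0.01
  = 3.024 + 0.368 + 0.720 + 0.693 + 36.000 + 5.365 + 1.440 = 47.610 m² sabins.
Room volume: 432 m³.
T = 0.161 V/A = 0.161·432/47.610 = 1.46 s.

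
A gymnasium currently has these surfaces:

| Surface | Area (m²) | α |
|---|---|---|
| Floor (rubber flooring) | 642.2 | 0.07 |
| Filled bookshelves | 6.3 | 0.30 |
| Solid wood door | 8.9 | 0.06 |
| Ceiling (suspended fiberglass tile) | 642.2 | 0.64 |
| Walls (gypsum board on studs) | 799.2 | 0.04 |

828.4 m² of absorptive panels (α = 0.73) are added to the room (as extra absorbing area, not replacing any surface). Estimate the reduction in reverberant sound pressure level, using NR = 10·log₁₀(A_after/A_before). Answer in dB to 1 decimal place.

3.5 dB

Equivalent absorption area: A_before = 642.2*0.07 + 6.3*0.30 + 8.9*0.06 + 642.2*0.64 + 799.2*0.04 = 490.354 m².
Treatment contributes 828.4·0.73 = 604.732 sabins.
New total A_after = 1095.086 sabins.
Reduction = 10 log₁₀(A_after/A_before) = 10 log₁₀(2.2333) = 3.5 dB.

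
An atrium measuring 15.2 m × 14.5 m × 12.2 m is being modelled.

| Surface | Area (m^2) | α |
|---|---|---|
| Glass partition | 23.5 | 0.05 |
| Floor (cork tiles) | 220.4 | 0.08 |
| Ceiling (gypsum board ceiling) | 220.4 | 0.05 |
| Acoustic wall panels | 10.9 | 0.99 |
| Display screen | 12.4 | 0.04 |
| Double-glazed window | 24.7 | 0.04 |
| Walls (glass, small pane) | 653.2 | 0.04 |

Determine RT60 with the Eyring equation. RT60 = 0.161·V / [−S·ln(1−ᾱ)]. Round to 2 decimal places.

Total surface area S = 23.5 + 220.4 + 220.4 + 10.9 + 12.4 + 24.7 + 653.2 = 1165.5 m^2.
Σ(Sᵢαᵢ) = 23.5×0.05 + 220.4×0.08 + 220.4×0.05 + 10.9×0.99 + 12.4×0.04 + 24.7×0.04 + 653.2×0.04 = 68.230.
ᾱ = 68.230 / 1165.5 = 0.0585.
Eyring denominator: −S ln(1−ᾱ) = 70.257.
V = 15.2 × 14.5 × 12.2 = 2688.88 m³.
T = 0.161·V/[−S·ln(1−ᾱ)] = 0.161·2688.88/70.257 = 6.16 s.

6.16 s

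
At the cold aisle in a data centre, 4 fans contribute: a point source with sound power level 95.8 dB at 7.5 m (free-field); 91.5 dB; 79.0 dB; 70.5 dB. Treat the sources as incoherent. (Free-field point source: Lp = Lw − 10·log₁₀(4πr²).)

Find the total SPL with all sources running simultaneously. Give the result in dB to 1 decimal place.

Source at 7.5 m: Lp = 95.8 − 10·log₁₀(4π·7.5²) = 95.8 − 10·log₁₀(706.858) = 67.3 dB.
Sum in the linear (power) domain: Σ 10^(Lᵢ/10) = 10^(67.3/10) + 10^(91.5/10) + 10^(79.0/10) + 10^(70.5/10) = 1.509e+09.
Combined level = 10 log₁₀(1.509e+09) = 91.8 dB.

91.8 dB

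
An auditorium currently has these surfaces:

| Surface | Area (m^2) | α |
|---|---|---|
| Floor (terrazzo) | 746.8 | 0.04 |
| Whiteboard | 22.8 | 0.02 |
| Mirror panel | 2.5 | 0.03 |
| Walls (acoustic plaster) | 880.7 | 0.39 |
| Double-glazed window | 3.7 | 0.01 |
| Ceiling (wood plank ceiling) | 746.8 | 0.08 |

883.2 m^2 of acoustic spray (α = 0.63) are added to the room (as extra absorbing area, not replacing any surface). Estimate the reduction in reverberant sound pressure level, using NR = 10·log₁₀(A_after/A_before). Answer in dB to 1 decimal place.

Summing Sᵢαᵢ: 29.872 + 0.456 + 0.075 + 343.473 + 0.037 + 59.744 → A_before = 433.657 sabins.
Added absorption = 883.2 × 0.63 = 556.416 sabins.
New total A_after = 990.073 sabins.
NR = 10·log₁₀(990.073/433.657) = 3.6 dB.

3.6 dB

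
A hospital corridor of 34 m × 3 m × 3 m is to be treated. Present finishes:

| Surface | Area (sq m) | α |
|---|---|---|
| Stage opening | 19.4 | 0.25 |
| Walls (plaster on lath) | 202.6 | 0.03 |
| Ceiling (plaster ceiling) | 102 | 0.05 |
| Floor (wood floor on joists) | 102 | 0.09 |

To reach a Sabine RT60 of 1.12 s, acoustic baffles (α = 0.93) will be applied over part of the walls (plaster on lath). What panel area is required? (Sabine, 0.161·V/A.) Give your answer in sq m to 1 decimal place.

20.9

Total absorption A₁ = 19.4*0.25 + 202.6*0.03 + 102*0.05 + 102*0.09
  = 4.850 + 6.078 + 5.100 + 9.180 = 25.208 sq m sabins.
Required A₂ = 0.161·306/1.12 = 43.987 sabins.
Absorption to add: 43.987 − 25.208 = 18.779 sabins.
Net gain per sq m: Δα = 0.93 − 0.03 = 0.90.
Panel area = 18.779 / 0.90 = 20.9 sq m.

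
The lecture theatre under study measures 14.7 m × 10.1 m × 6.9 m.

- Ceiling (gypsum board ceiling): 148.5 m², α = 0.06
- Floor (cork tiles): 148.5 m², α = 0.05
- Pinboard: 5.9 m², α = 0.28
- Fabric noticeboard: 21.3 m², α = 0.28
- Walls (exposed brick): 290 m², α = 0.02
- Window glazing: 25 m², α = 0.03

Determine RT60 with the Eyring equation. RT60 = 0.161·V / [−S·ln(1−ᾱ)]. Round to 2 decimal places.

5.28 seconds

Total surface area S = 148.5 + 148.5 + 5.9 + 21.3 + 290 + 25 = 639.2 m².
Absorption A = 148.5·0.06 + 148.5·0.05 + 5.9·0.28 + 21.3·0.28 + 290·0.02 + 25·0.03 = 30.501 sabins.
ᾱ = 30.501 / 639.2 = 0.0477.
Eyring denominator: −S ln(1−ᾱ) = 31.241.
V = 14.7 × 10.1 × 6.9 = 1024.443 m³.
RT60 = 0.161 × 1024.443 / 31.241 = 5.28 s.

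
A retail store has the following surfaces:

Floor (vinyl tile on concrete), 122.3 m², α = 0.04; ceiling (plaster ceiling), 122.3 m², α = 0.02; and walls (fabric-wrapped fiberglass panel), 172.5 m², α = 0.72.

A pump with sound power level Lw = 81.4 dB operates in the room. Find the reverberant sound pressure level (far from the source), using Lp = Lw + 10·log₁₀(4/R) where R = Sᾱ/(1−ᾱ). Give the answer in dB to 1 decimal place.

64.6 dB

Σ(Sᵢαᵢ) = 122.3×0.04 + 122.3×0.02 + 172.5×0.72 = 131.538; total area S = 417.1 m².
ᾱ = 131.538/417.1 = 0.3154; R = Sᾱ/(1−ᾱ) = 131.538/(1−0.3154) = 192.138 m².
Lp = 81.4 + 10·log₁₀(4/192.138) = 81.4 + (-16.82) = 64.6 dB.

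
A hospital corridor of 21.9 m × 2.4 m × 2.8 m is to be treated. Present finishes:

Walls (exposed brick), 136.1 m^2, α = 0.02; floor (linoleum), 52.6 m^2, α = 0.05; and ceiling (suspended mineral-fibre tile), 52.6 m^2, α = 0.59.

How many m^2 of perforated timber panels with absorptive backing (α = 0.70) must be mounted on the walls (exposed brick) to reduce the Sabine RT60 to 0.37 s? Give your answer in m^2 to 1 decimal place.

Summing Sᵢαᵢ: 2.722 + 2.630 + 31.034 → A₁ = 36.386 sabins.
V = 147.168 m³. Target absorption A₂ = 0.161 × 147.168 / 0.37 = 64.038 sabins.
Absorption to add: 64.038 − 36.386 = 27.652 sabins.
Net gain per m^2: Δα = 0.70 − 0.02 = 0.68.
Panel area = 27.652 / 0.68 = 40.7 m^2.

40.7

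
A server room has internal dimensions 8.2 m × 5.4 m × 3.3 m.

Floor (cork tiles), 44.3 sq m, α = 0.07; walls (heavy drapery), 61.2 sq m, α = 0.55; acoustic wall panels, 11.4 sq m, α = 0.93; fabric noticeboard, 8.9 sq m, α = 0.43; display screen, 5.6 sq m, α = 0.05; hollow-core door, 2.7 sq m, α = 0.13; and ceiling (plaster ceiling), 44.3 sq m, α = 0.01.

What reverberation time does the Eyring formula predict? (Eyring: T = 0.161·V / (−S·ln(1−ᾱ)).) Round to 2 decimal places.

0.38 s

S = Σ Sᵢ = 178.4 sq m.
Absorption A = 44.3·0.07 + 61.2·0.55 + 11.4·0.93 + 8.9·0.43 + 5.6·0.05 + 2.7·0.13 + 44.3·0.01 = 52.264 sabins.
ᾱ = 52.264 / 178.4 = 0.2930.
Eyring denominator: −S ln(1−ᾱ) = 61.856.
V = 8.2 × 5.4 × 3.3 = 146.124 m³.
T = 0.161·V/[−S·ln(1−ᾱ)] = 0.161·146.124/61.856 = 0.38 s.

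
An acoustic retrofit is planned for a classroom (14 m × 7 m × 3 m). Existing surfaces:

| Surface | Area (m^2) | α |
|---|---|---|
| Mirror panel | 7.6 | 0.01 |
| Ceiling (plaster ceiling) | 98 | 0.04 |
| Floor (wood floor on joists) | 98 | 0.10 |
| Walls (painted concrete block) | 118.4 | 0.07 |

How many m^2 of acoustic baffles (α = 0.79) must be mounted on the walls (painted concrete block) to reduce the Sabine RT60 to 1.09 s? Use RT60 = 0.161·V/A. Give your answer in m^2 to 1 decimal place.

Equivalent absorption area: A₁ = 7.6·0.01 + 98·0.04 + 98·0.10 + 118.4·0.07 = 22.084 m^2.
Required A₂ = 0.161·294/1.09 = 43.426 sabins.
ΔA needed = 43.426 − 22.084 = 21.342 sabins.
Net gain per m^2: Δα = 0.79 − 0.07 = 0.72.
Panel area = 21.342 / 0.72 = 29.6 m^2.

29.6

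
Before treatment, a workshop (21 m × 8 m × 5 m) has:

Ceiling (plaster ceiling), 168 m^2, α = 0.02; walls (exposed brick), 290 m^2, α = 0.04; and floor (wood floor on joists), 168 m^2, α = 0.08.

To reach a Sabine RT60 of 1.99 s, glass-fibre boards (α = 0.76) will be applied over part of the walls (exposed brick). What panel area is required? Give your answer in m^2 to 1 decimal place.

Total absorption A₁ = 168*0.02 + 290*0.04 + 168*0.08
  = 3.360 + 11.600 + 13.440 = 28.400 m^2 sabins.
Required A₂ = 0.161·840/1.99 = 67.960 sabins.
Absorption to add: 67.960 − 28.400 = 39.560 sabins.
Each m^2 of panel replacing the walls (exposed brick) adds (0.76 − 0.04) = 0.72 sabins.
Panel area = 39.560 / 0.72 = 54.9 m^2.

54.9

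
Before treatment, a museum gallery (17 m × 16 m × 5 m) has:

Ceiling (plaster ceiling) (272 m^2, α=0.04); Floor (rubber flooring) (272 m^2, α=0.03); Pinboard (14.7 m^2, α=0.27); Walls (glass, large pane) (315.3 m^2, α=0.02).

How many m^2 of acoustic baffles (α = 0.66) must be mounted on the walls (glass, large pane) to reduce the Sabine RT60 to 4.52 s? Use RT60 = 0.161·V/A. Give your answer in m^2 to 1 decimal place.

29.9

Total absorption A₁ = 272×0.04 + 272×0.03 + 14.7×0.27 + 315.3×0.02
  = 10.880 + 8.160 + 3.969 + 6.306 = 29.315 m^2 sabins.
Required A₂ = 0.161·1360/4.52 = 48.442 sabins.
ΔA needed = 48.442 − 29.315 = 19.127 sabins.
Net gain per m^2: Δα = 0.66 − 0.02 = 0.64.
Panel area = 19.127 / 0.64 = 29.9 m^2.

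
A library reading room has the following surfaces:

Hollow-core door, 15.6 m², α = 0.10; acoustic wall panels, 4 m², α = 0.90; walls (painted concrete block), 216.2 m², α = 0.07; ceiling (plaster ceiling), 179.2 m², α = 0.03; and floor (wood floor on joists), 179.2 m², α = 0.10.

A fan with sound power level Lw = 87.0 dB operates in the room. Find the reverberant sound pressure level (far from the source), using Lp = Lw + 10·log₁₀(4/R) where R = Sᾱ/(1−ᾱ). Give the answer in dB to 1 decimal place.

76.3 dB

Σ(Sᵢαᵢ) = 15.6×0.10 + 4×0.90 + 216.2×0.07 + 179.2×0.03 + 179.2×0.10 = 43.590; total area S = 594.2 m².
ᾱ = 43.590/594.2 = 0.0734; R = Sᾱ/(1−ᾱ) = 43.590/(1−0.0734) = 47.043 m².
Lp = 87.0 + 10·log₁₀(4/47.043) = 87.0 + (-10.70) = 76.3 dB.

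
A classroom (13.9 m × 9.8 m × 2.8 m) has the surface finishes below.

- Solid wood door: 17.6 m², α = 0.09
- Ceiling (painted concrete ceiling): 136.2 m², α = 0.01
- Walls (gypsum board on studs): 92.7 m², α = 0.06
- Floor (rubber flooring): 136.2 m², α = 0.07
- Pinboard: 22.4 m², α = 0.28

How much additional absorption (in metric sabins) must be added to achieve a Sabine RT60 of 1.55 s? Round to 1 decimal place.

15.3 sabins

Total absorption A₁ = 17.6·0.09 + 136.2·0.01 + 92.7·0.06 + 136.2·0.07 + 22.4·0.28
  = 1.584 + 1.362 + 5.562 + 9.534 + 6.272 = 24.314 m² sabins.
V = 381.416 m³. Required absorption A₂ = 0.161 × 381.416 / 1.55 = 39.618 sabins.
Shortfall: 39.618 − 24.314 = 15.3 sabins.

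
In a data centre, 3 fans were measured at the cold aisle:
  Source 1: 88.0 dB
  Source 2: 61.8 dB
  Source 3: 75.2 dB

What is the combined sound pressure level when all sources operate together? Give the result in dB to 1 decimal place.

88.2 dB

Σ 10^(Lᵢ/10) = 6.656e+08.
Back to dB: 10·log₁₀ Σ = 88.2 dB.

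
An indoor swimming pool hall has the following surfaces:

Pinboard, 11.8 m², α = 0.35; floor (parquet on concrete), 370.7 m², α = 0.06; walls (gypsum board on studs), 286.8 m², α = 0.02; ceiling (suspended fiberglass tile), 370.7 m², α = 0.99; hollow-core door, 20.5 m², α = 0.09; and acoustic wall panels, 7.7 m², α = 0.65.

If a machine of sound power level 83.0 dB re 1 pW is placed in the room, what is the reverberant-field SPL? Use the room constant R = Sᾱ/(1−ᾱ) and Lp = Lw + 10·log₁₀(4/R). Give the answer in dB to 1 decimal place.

Σ(Sᵢαᵢ) = 11.8·0.35 + 370.7·0.06 + 286.8·0.02 + 370.7·0.99 + 20.5·0.09 + 7.7·0.65 = 405.951; total area S = 1068.2 m².
ᾱ = 405.951/1068.2 = 0.3800; R = Sᾱ/(1−ᾱ) = 405.951/(1−0.3800) = 654.760 m².
Lp = Lw + 10 log₁₀(4/R) = 83.0 -22.14 = 60.9 dB.

60.9 dB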